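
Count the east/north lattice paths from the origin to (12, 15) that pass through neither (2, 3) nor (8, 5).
Number of paths = 9909393

Inclusion–exclusion. Total paths: C(27, 12) = 17383860. Through P₁: C(5, 2)·C(22, 10) = 6466460. Through P₂: C(13, 8)·C(14, 4) = 1288287. Since P₁ is strictly southwest of P₂, a monotone path through both must visit P₁ then P₂; paths through both = C(5, 2)·C(8, 6)·C(14, 4) = 280280. Avoid both = 17383860 − 6466460 − 1288287 + 280280 = 9909393.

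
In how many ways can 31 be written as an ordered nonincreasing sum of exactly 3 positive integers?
p(31, 3 parts) = 80

Partitions of n into exactly k parts are in bijection with partitions of n − k into at most k parts (subtract 1 from each part). So p(31, exactly 3) = p(28, parts ≤ 3). Computing via the recurrence p(m, j) = p(m, j−1) + p(m−j, j) gives 80.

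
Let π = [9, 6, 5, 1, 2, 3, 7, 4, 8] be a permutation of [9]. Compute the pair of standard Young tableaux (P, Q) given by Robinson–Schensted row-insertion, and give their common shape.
P = [1, 2, 3, 4, 8] / [5, 7] / [6] / [9];  Q = [1, 5, 6, 7, 9] / [2, 8] / [3] / [4];  common shape = (5, 2, 1, 1)

Row-insert the values π_1, π_2, … into P one at a time, bumping the leftmost entry strictly greater than the inserted value down to the next row. The recording tableau Q records, in position (i, j), the step at which that cell was added to P.
  Insert 9 (step 1): P = [9];  Q = [1]
  Insert 6 (step 2): P = [6] / [9];  Q = [1] / [2]
  Insert 5 (step 3): P = [5] / [6] / [9];  Q = [1] / [2] / [3]
  Insert 1 (step 4): P = [1] / [5] / [6] / [9];  Q = [1] / [2] / [3] / [4]
  Insert 2 (step 5): P = [1, 2] / [5] / [6] / [9];  Q = [1, 5] / [2] / [3] / [4]
  Insert 3 (step 6): P = [1, 2, 3] / [5] / [6] / [9];  Q = [1, 5, 6] / [2] / [3] / [4]
  Insert 7 (step 7): P = [1, 2, 3, 7] / [5] / [6] / [9];  Q = [1, 5, 6, 7] / [2] / [3] / [4]
  Insert 4 (step 8): P = [1, 2, 3, 4] / [5, 7] / [6] / [9];  Q = [1, 5, 6, 7] / [2, 8] / [3] / [4]
  Insert 8 (step 9): P = [1, 2, 3, 4, 8] / [5, 7] / [6] / [9];  Q = [1, 5, 6, 7, 9] / [2, 8] / [3] / [4]
Final shape: (5, 2, 1, 1).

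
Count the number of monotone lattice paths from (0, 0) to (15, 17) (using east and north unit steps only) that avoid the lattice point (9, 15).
Number of paths = 529112608

Total paths from (0, 0) to (15, 17): C(32, 15) = 565722720. Paths through (9, 15): (paths (0, 0) → (9, 15)) × (paths (9, 15) → (15, 17)) = C(24, 9) · C(8, 6) = 1307504 · 28 = 36610112. Avoidance count = 565722720 − 36610112 = 529112608.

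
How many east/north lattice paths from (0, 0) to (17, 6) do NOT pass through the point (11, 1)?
Number of paths = 95403

Total paths from (0, 0) to (17, 6): C(23, 17) = 100947. Paths through (11, 1): (paths (0, 0) → (11, 1)) × (paths (11, 1) → (17, 6)) = C(12, 11) · C(11, 6) = 12 · 462 = 5544. Avoidance count = 100947 − 5544 = 95403.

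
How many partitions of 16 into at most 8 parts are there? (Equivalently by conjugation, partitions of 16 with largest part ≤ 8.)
p(16, parts ≤ 8) = 186

Partitions of 16 with all parts ≤ 8: 8+8, 8+7+1, 8+6+2, 8+6+1+1, 8+5+3, 8+5+2+1, 8+5+1+1+1, 8+4+4, 8+4+3+1, 8+4+2+2, 8+4+2+1+1, 8+4+1+1+1+1, 8+3+3+2, 8+3+3+1+1, 8+3+2+2+1, 8+3+2+1+1+1, 8+3+1+1+1+1+1, 8+2+2+2+2, 8+2+2+2+1+1, 8+2+2+1+1+1+1, 8+2+1+1+1+1+1+1, 8+1+1+1+1+1+1+1+1, 7+7+2, 7+7+1+1, 7+6+3, 7+6+2+1, 7+6+1+1+1, 7+5+4, 7+5+3+1, 7+5+2+2, … (186 total). Count = 186.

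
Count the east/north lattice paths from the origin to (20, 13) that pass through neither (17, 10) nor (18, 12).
Number of paths = 220887630

Inclusion–exclusion. Total paths: C(33, 20) = 573166440. Through P₁: C(27, 17)·C(6, 3) = 168725700. Through P₂: C(30, 18)·C(3, 2) = 259479675. Since P₁ is strictly southwest of P₂, a monotone path through both must visit P₁ then P₂; paths through both = C(27, 17)·C(3, 1)·C(3, 2) = 75926565. Avoid both = 573166440 − 168725700 − 259479675 + 75926565 = 220887630.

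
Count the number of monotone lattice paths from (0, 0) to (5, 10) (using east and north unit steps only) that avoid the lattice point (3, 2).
Number of paths = 2553

Total paths from (0, 0) to (5, 10): C(15, 5) = 3003. Paths through (3, 2): (paths (0, 0) → (3, 2)) × (paths (3, 2) → (5, 10)) = C(5, 3) · C(10, 2) = 10 · 45 = 450. Avoidance count = 3003 − 450 = 2553.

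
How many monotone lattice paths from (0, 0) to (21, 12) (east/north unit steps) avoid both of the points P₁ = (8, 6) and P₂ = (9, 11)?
Number of paths = 271390678

Inclusion–exclusion. Total paths: C(33, 21) = 354817320. Through P₁: C(14, 8)·C(19, 13) = 81477396. Through P₂: C(20, 9)·C(13, 12) = 2183480. Since P₁ is strictly southwest of P₂, a monotone path through both must visit P₁ then P₂; paths through both = C(14, 8)·C(6, 1)·C(13, 12) = 234234. Avoid both = 354817320 − 81477396 − 2183480 + 234234 = 271390678.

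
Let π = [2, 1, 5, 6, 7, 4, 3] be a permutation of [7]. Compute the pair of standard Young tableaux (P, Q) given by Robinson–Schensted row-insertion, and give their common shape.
P = [1, 3, 6, 7] / [2, 4] / [5];  Q = [1, 3, 4, 5] / [2, 6] / [7];  common shape = (4, 2, 1)

Row-insert the values π_1, π_2, … into P one at a time, bumping the leftmost entry strictly greater than the inserted value down to the next row. The recording tableau Q records, in position (i, j), the step at which that cell was added to P.
  Insert 2 (step 1): P = [2];  Q = [1]
  Insert 1 (step 2): P = [1] / [2];  Q = [1] / [2]
  Insert 5 (step 3): P = [1, 5] / [2];  Q = [1, 3] / [2]
  Insert 6 (step 4): P = [1, 5, 6] / [2];  Q = [1, 3, 4] / [2]
  Insert 7 (step 5): P = [1, 5, 6, 7] / [2];  Q = [1, 3, 4, 5] / [2]
  Insert 4 (step 6): P = [1, 4, 6, 7] / [2, 5];  Q = [1, 3, 4, 5] / [2, 6]
  Insert 3 (step 7): P = [1, 3, 6, 7] / [2, 4] / [5];  Q = [1, 3, 4, 5] / [2, 6] / [7]
Final shape: (4, 2, 1).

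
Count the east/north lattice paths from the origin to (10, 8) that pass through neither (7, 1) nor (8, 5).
Number of paths = 30328

Inclusion–exclusion. Total paths: C(18, 10) = 43758. Through P₁: C(8, 7)·C(10, 3) = 960. Through P₂: C(13, 8)·C(5, 2) = 12870. Since P₁ is strictly southwest of P₂, a monotone path through both must visit P₁ then P₂; paths through both = C(8, 7)·C(5, 1)·C(5, 2) = 400. Avoid both = 43758 − 960 − 12870 + 400 = 30328.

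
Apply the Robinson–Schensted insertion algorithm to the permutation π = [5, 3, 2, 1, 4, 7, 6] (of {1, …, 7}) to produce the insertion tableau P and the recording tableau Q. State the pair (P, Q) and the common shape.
P = [1, 4, 6] / [2, 7] / [3] / [5];  Q = [1, 5, 6] / [2, 7] / [3] / [4];  common shape = (3, 2, 1, 1)

Row-insert the values π_1, π_2, … into P one at a time, bumping the leftmost entry strictly greater than the inserted value down to the next row. The recording tableau Q records, in position (i, j), the step at which that cell was added to P.
  Insert 5 (step 1): P = [5];  Q = [1]
  Insert 3 (step 2): P = [3] / [5];  Q = [1] / [2]
  Insert 2 (step 3): P = [2] / [3] / [5];  Q = [1] / [2] / [3]
  Insert 1 (step 4): P = [1] / [2] / [3] / [5];  Q = [1] / [2] / [3] / [4]
  Insert 4 (step 5): P = [1, 4] / [2] / [3] / [5];  Q = [1, 5] / [2] / [3] / [4]
  Insert 7 (step 6): P = [1, 4, 7] / [2] / [3] / [5];  Q = [1, 5, 6] / [2] / [3] / [4]
  Insert 6 (step 7): P = [1, 4, 6] / [2, 7] / [3] / [5];  Q = [1, 5, 6] / [2, 7] / [3] / [4]
Final shape: (3, 2, 1, 1).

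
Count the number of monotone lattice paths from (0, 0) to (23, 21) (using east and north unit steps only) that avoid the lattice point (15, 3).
Number of paths = 2011341583680

Total paths from (0, 0) to (23, 21): C(44, 23) = 2012616400080. Paths through (15, 3): (paths (0, 0) → (15, 3)) × (paths (15, 3) → (23, 21)) = C(18, 15) · C(26, 8) = 816 · 1562275 = 1274816400. Avoidance count = 2012616400080 − 1274816400 = 2011341583680.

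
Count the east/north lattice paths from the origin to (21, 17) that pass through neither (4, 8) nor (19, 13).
Number of paths = 22139004330

Inclusion–exclusion. Total paths: C(38, 21) = 28781143380. Through P₁: C(12, 4)·C(26, 17) = 1546652250. Through P₂: C(32, 19)·C(6, 2) = 5210604000. Since P₁ is strictly southwest of P₂, a monotone path through both must visit P₁ then P₂; paths through both = C(12, 4)·C(20, 15)·C(6, 2) = 115117200. Avoid both = 28781143380 − 1546652250 − 5210604000 + 115117200 = 22139004330.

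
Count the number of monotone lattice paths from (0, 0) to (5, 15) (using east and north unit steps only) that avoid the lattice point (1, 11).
Number of paths = 14664

Total paths from (0, 0) to (5, 15): C(20, 5) = 15504. Paths through (1, 11): (paths (0, 0) → (1, 11)) × (paths (1, 11) → (5, 15)) = C(12, 1) · C(8, 4) = 12 · 70 = 840. Avoidance count = 15504 − 840 = 14664.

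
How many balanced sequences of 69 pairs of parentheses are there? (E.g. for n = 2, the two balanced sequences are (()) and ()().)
C_69 = 337485502510215975556783793455058624700

These balanced parentheses are counted by the Catalan number C_n = (1/(n + 1)) · C(2n, n). For n = 69: C_69 = (1/70) · C(138, 69) = 23623985175715118288974865541854103729000/70 = 337485502510215975556783793455058624700.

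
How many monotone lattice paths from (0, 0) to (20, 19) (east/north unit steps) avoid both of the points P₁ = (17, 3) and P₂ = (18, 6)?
Number of paths = 68908505970

Inclusion–exclusion. Total paths: C(39, 20) = 68923264410. Through P₁: C(20, 17)·C(19, 3) = 1104660. Through P₂: C(24, 18)·C(15, 2) = 14132580. Since P₁ is strictly southwest of P₂, a monotone path through both must visit P₁ then P₂; paths through both = C(20, 17)·C(4, 1)·C(15, 2) = 478800. Avoid both = 68923264410 − 1104660 − 14132580 + 478800 = 68908505970.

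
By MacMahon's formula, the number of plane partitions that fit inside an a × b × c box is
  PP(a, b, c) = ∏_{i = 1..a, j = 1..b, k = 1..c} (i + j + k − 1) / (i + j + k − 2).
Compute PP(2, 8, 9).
PP(2, 8, 9) = 118195220

Evaluate the triple product over i = 1..2, j = 1..8, k = 1..9. The factors are (2/1) · (3/2) · (4/3) · (5/4) · (6/5) · (7/6) · (8/7) · (9/8) · … (144 factors total). The numerators and denominators telescope so the product is an integer; carrying out the multiplication exactly gives PP(2, 8, 9) = 118195220.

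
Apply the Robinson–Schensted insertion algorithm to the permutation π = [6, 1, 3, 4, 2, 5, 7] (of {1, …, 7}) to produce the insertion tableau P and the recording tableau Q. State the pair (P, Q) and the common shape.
P = [1, 2, 4, 5, 7] / [3] / [6];  Q = [1, 3, 4, 6, 7] / [2] / [5];  common shape = (5, 1, 1)

Row-insert the values π_1, π_2, … into P one at a time, bumping the leftmost entry strictly greater than the inserted value down to the next row. The recording tableau Q records, in position (i, j), the step at which that cell was added to P.
  Insert 6 (step 1): P = [6];  Q = [1]
  Insert 1 (step 2): P = [1] / [6];  Q = [1] / [2]
  Insert 3 (step 3): P = [1, 3] / [6];  Q = [1, 3] / [2]
  Insert 4 (step 4): P = [1, 3, 4] / [6];  Q = [1, 3, 4] / [2]
  Insert 2 (step 5): P = [1, 2, 4] / [3] / [6];  Q = [1, 3, 4] / [2] / [5]
  Insert 5 (step 6): P = [1, 2, 4, 5] / [3] / [6];  Q = [1, 3, 4, 6] / [2] / [5]
  Insert 7 (step 7): P = [1, 2, 4, 5, 7] / [3] / [6];  Q = [1, 3, 4, 6, 7] / [2] / [5]
Final shape: (5, 1, 1).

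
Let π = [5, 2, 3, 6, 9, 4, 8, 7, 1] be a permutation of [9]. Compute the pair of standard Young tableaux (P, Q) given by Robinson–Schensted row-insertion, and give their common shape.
P = [1, 3, 4, 7] / [2, 6, 8] / [5] / [9];  Q = [1, 3, 4, 5] / [2, 6, 7] / [8] / [9];  common shape = (4, 3, 1, 1)

Row-insert the values π_1, π_2, … into P one at a time, bumping the leftmost entry strictly greater than the inserted value down to the next row. The recording tableau Q records, in position (i, j), the step at which that cell was added to P.
  Insert 5 (step 1): P = [5];  Q = [1]
  Insert 2 (step 2): P = [2] / [5];  Q = [1] / [2]
  Insert 3 (step 3): P = [2, 3] / [5];  Q = [1, 3] / [2]
  Insert 6 (step 4): P = [2, 3, 6] / [5];  Q = [1, 3, 4] / [2]
  Insert 9 (step 5): P = [2, 3, 6, 9] / [5];  Q = [1, 3, 4, 5] / [2]
  Insert 4 (step 6): P = [2, 3, 4, 9] / [5, 6];  Q = [1, 3, 4, 5] / [2, 6]
  Insert 8 (step 7): P = [2, 3, 4, 8] / [5, 6, 9];  Q = [1, 3, 4, 5] / [2, 6, 7]
  Insert 7 (step 8): P = [2, 3, 4, 7] / [5, 6, 8] / [9];  Q = [1, 3, 4, 5] / [2, 6, 7] / [8]
  Insert 1 (step 9): P = [1, 3, 4, 7] / [2, 6, 8] / [5] / [9];  Q = [1, 3, 4, 5] / [2, 6, 7] / [8] / [9]
Final shape: (4, 3, 1, 1).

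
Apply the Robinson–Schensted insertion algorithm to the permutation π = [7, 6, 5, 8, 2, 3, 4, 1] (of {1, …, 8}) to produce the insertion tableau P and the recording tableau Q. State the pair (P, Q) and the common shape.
P = [1, 3, 4] / [2, 8] / [5] / [6] / [7];  Q = [1, 4, 7] / [2, 6] / [3] / [5] / [8];  common shape = (3, 2, 1, 1, 1)

Row-insert the values π_1, π_2, … into P one at a time, bumping the leftmost entry strictly greater than the inserted value down to the next row. The recording tableau Q records, in position (i, j), the step at which that cell was added to P.
  Insert 7 (step 1): P = [7];  Q = [1]
  Insert 6 (step 2): P = [6] / [7];  Q = [1] / [2]
  Insert 5 (step 3): P = [5] / [6] / [7];  Q = [1] / [2] / [3]
  Insert 8 (step 4): P = [5, 8] / [6] / [7];  Q = [1, 4] / [2] / [3]
  Insert 2 (step 5): P = [2, 8] / [5] / [6] / [7];  Q = [1, 4] / [2] / [3] / [5]
  Insert 3 (step 6): P = [2, 3] / [5, 8] / [6] / [7];  Q = [1, 4] / [2, 6] / [3] / [5]
  Insert 4 (step 7): P = [2, 3, 4] / [5, 8] / [6] / [7];  Q = [1, 4, 7] / [2, 6] / [3] / [5]
  Insert 1 (step 8): P = [1, 3, 4] / [2, 8] / [5] / [6] / [7];  Q = [1, 4, 7] / [2, 6] / [3] / [5] / [8]
Final shape: (3, 2, 1, 1, 1).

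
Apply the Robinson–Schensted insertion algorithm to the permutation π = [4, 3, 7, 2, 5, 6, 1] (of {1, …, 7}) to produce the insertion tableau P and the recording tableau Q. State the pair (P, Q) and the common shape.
P = [1, 5, 6] / [2, 7] / [3] / [4];  Q = [1, 3, 6] / [2, 5] / [4] / [7];  common shape = (3, 2, 1, 1)

Row-insert the values π_1, π_2, … into P one at a time, bumping the leftmost entry strictly greater than the inserted value down to the next row. The recording tableau Q records, in position (i, j), the step at which that cell was added to P.
  Insert 4 (step 1): P = [4];  Q = [1]
  Insert 3 (step 2): P = [3] / [4];  Q = [1] / [2]
  Insert 7 (step 3): P = [3, 7] / [4];  Q = [1, 3] / [2]
  Insert 2 (step 4): P = [2, 7] / [3] / [4];  Q = [1, 3] / [2] / [4]
  Insert 5 (step 5): P = [2, 5] / [3, 7] / [4];  Q = [1, 3] / [2, 5] / [4]
  Insert 6 (step 6): P = [2, 5, 6] / [3, 7] / [4];  Q = [1, 3, 6] / [2, 5] / [4]
  Insert 1 (step 7): P = [1, 5, 6] / [2, 7] / [3] / [4];  Q = [1, 3, 6] / [2, 5] / [4] / [7]
Final shape: (3, 2, 1, 1).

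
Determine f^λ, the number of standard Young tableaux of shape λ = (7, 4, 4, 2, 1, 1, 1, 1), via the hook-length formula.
# SYT of shape (7, 4, 4, 2, 1, 1, 1, 1) = 517316800

Hook-length formula: f^λ = n! / Π hook(c), product over all cells c of the Young diagram. For λ = (7, 4, 4, 2, 1, 1, 1, 1), n = 21 boxes. Hook lengths by row (left-to-right, top-to-bottom): [14, 9, 7, 6, 3, 2, 1]; [10, 5, 3, 2]; [9, 4, 2, 1]; [6, 1]; [4]; [3]; [2]; [1]. Product of hooks = 98761420800. So f^λ = 21! / 98761420800 = 51090942171709440000 / 98761420800 = 517316800.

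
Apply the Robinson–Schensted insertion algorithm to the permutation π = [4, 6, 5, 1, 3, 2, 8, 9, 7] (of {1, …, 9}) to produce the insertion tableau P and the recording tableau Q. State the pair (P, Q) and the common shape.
P = [1, 2, 7, 9] / [3, 5, 8] / [4] / [6];  Q = [1, 2, 7, 8] / [3, 5, 9] / [4] / [6];  common shape = (4, 3, 1, 1)

Row-insert the values π_1, π_2, … into P one at a time, bumping the leftmost entry strictly greater than the inserted value down to the next row. The recording tableau Q records, in position (i, j), the step at which that cell was added to P.
  Insert 4 (step 1): P = [4];  Q = [1]
  Insert 6 (step 2): P = [4, 6];  Q = [1, 2]
  Insert 5 (step 3): P = [4, 5] / [6];  Q = [1, 2] / [3]
  Insert 1 (step 4): P = [1, 5] / [4] / [6];  Q = [1, 2] / [3] / [4]
  Insert 3 (step 5): P = [1, 3] / [4, 5] / [6];  Q = [1, 2] / [3, 5] / [4]
  Insert 2 (step 6): P = [1, 2] / [3, 5] / [4] / [6];  Q = [1, 2] / [3, 5] / [4] / [6]
  Insert 8 (step 7): P = [1, 2, 8] / [3, 5] / [4] / [6];  Q = [1, 2, 7] / [3, 5] / [4] / [6]
  Insert 9 (step 8): P = [1, 2, 8, 9] / [3, 5] / [4] / [6];  Q = [1, 2, 7, 8] / [3, 5] / [4] / [6]
  Insert 7 (step 9): P = [1, 2, 7, 9] / [3, 5, 8] / [4] / [6];  Q = [1, 2, 7, 8] / [3, 5, 9] / [4] / [6]
Final shape: (4, 3, 1, 1).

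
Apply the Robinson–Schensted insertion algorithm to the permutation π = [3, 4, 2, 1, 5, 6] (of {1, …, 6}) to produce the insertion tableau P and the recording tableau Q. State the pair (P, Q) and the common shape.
P = [1, 4, 5, 6] / [2] / [3];  Q = [1, 2, 5, 6] / [3] / [4];  common shape = (4, 1, 1)

Row-insert the values π_1, π_2, … into P one at a time, bumping the leftmost entry strictly greater than the inserted value down to the next row. The recording tableau Q records, in position (i, j), the step at which that cell was added to P.
  Insert 3 (step 1): P = [3];  Q = [1]
  Insert 4 (step 2): P = [3, 4];  Q = [1, 2]
  Insert 2 (step 3): P = [2, 4] / [3];  Q = [1, 2] / [3]
  Insert 1 (step 4): P = [1, 4] / [2] / [3];  Q = [1, 2] / [3] / [4]
  Insert 5 (step 5): P = [1, 4, 5] / [2] / [3];  Q = [1, 2, 5] / [3] / [4]
  Insert 6 (step 6): P = [1, 4, 5, 6] / [2] / [3];  Q = [1, 2, 5, 6] / [3] / [4]
Final shape: (4, 1, 1).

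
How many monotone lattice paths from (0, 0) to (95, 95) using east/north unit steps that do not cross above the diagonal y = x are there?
C_95 = 944973797977428207852605870454939596837230758234904050

These NE paths below the diagonal are counted by the Catalan number C_n = (1/(n + 1)) · C(2n, n). For n = 95: C_95 = (1/96) · C(190, 95) = 90717484605833107953850163563674201296374152790550788800/96 = 944973797977428207852605870454939596837230758234904050.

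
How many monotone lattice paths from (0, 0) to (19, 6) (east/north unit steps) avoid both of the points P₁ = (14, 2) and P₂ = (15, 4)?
Number of paths = 109240

Inclusion–exclusion. Total paths: C(25, 19) = 177100. Through P₁: C(16, 14)·C(9, 5) = 15120. Through P₂: C(19, 15)·C(6, 4) = 58140. Since P₁ is strictly southwest of P₂, a monotone path through both must visit P₁ then P₂; paths through both = C(16, 14)·C(3, 1)·C(6, 4) = 5400. Avoid both = 177100 − 15120 − 58140 + 5400 = 109240.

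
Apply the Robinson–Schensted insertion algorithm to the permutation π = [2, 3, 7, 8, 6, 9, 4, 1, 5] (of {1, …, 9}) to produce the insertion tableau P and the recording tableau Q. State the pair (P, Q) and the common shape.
P = [1, 3, 4, 5, 9] / [2, 8] / [6] / [7];  Q = [1, 2, 3, 4, 6] / [5, 9] / [7] / [8];  common shape = (5, 2, 1, 1)

Row-insert the values π_1, π_2, … into P one at a time, bumping the leftmost entry strictly greater than the inserted value down to the next row. The recording tableau Q records, in position (i, j), the step at which that cell was added to P.
  Insert 2 (step 1): P = [2];  Q = [1]
  Insert 3 (step 2): P = [2, 3];  Q = [1, 2]
  Insert 7 (step 3): P = [2, 3, 7];  Q = [1, 2, 3]
  Insert 8 (step 4): P = [2, 3, 7, 8];  Q = [1, 2, 3, 4]
  Insert 6 (step 5): P = [2, 3, 6, 8] / [7];  Q = [1, 2, 3, 4] / [5]
  Insert 9 (step 6): P = [2, 3, 6, 8, 9] / [7];  Q = [1, 2, 3, 4, 6] / [5]
  Insert 4 (step 7): P = [2, 3, 4, 8, 9] / [6] / [7];  Q = [1, 2, 3, 4, 6] / [5] / [7]
  Insert 1 (step 8): P = [1, 3, 4, 8, 9] / [2] / [6] / [7];  Q = [1, 2, 3, 4, 6] / [5] / [7] / [8]
  Insert 5 (step 9): P = [1, 3, 4, 5, 9] / [2, 8] / [6] / [7];  Q = [1, 2, 3, 4, 6] / [5, 9] / [7] / [8]
Final shape: (5, 2, 1, 1).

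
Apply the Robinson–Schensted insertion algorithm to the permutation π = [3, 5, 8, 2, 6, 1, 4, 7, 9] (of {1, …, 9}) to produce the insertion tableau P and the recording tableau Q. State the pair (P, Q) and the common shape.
P = [1, 4, 6, 7, 9] / [2, 5] / [3, 8];  Q = [1, 2, 3, 8, 9] / [4, 5] / [6, 7];  common shape = (5, 2, 2)

Row-insert the values π_1, π_2, … into P one at a time, bumping the leftmost entry strictly greater than the inserted value down to the next row. The recording tableau Q records, in position (i, j), the step at which that cell was added to P.
  Insert 3 (step 1): P = [3];  Q = [1]
  Insert 5 (step 2): P = [3, 5];  Q = [1, 2]
  Insert 8 (step 3): P = [3, 5, 8];  Q = [1, 2, 3]
  Insert 2 (step 4): P = [2, 5, 8] / [3];  Q = [1, 2, 3] / [4]
  Insert 6 (step 5): P = [2, 5, 6] / [3, 8];  Q = [1, 2, 3] / [4, 5]
  Insert 1 (step 6): P = [1, 5, 6] / [2, 8] / [3];  Q = [1, 2, 3] / [4, 5] / [6]
  Insert 4 (step 7): P = [1, 4, 6] / [2, 5] / [3, 8];  Q = [1, 2, 3] / [4, 5] / [6, 7]
  Insert 7 (step 8): P = [1, 4, 6, 7] / [2, 5] / [3, 8];  Q = [1, 2, 3, 8] / [4, 5] / [6, 7]
  Insert 9 (step 9): P = [1, 4, 6, 7, 9] / [2, 5] / [3, 8];  Q = [1, 2, 3, 8, 9] / [4, 5] / [6, 7]
Final shape: (5, 2, 2).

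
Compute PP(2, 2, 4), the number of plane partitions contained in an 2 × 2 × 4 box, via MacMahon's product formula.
PP(2, 2, 4) = 105

Evaluate the triple product over i = 1..2, j = 1..2, k = 1..4. The factors are (2/1) · (3/2) · (4/3) · (5/4) · (3/2) · (4/3) · (5/4) · (6/5) · … (16 factors total). The numerators and denominators telescope so the product is an integer; carrying out the multiplication exactly gives PP(2, 2, 4) = 105.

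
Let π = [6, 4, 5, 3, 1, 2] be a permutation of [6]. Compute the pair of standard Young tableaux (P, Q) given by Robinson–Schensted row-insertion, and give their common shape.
P = [1, 2] / [3, 5] / [4] / [6];  Q = [1, 3] / [2, 6] / [4] / [5];  common shape = (2, 2, 1, 1)

Row-insert the values π_1, π_2, … into P one at a time, bumping the leftmost entry strictly greater than the inserted value down to the next row. The recording tableau Q records, in position (i, j), the step at which that cell was added to P.
  Insert 6 (step 1): P = [6];  Q = [1]
  Insert 4 (step 2): P = [4] / [6];  Q = [1] / [2]
  Insert 5 (step 3): P = [4, 5] / [6];  Q = [1, 3] / [2]
  Insert 3 (step 4): P = [3, 5] / [4] / [6];  Q = [1, 3] / [2] / [4]
  Insert 1 (step 5): P = [1, 5] / [3] / [4] / [6];  Q = [1, 3] / [2] / [4] / [5]
  Insert 2 (step 6): P = [1, 2] / [3, 5] / [4] / [6];  Q = [1, 3] / [2, 6] / [4] / [5]
Final shape: (2, 2, 1, 1).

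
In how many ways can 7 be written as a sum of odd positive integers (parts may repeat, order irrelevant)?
p_odd(7) = 5

Partitions of 7 using only odd parts 1, 3, 5, …: 7, 5+1+1, 3+3+1, 3+1+1+1+1, 1+1+1+1+1+1+1. There are 5. (Euler: this equals q(7), the number of distinct-part partitions.)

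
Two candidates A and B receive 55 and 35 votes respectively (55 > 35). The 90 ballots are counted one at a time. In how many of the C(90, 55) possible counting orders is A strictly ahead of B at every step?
Strict-lead orderings = 2516575224913393684839072

Total orderings of the 90 votes with 55 for A: C(90, 55) = 11324588512110271581775824. By the Bertrand ballot formula (Cycle Lemma / reflection principle), the number of orderings in which A is strictly ahead of B throughout is (p − q)/(p + q) · C(p + q, p) = (55 − 35)/(55 + 35) · 11324588512110271581775824 = 2516575224913393684839072.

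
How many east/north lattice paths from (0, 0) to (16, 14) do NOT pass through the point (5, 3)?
Number of paths = 105918483

Total paths from (0, 0) to (16, 14): C(30, 16) = 145422675. Paths through (5, 3): (paths (0, 0) → (5, 3)) × (paths (5, 3) → (16, 14)) = C(8, 5) · C(22, 11) = 56 · 705432 = 39504192. Avoidance count = 145422675 − 39504192 = 105918483.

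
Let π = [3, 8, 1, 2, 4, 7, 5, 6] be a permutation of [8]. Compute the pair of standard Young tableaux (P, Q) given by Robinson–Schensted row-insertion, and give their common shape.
P = [1, 2, 4, 5, 6] / [3, 7] / [8];  Q = [1, 2, 5, 6, 8] / [3, 4] / [7];  common shape = (5, 2, 1)

Row-insert the values π_1, π_2, … into P one at a time, bumping the leftmost entry strictly greater than the inserted value down to the next row. The recording tableau Q records, in position (i, j), the step at which that cell was added to P.
  Insert 3 (step 1): P = [3];  Q = [1]
  Insert 8 (step 2): P = [3, 8];  Q = [1, 2]
  Insert 1 (step 3): P = [1, 8] / [3];  Q = [1, 2] / [3]
  Insert 2 (step 4): P = [1, 2] / [3, 8];  Q = [1, 2] / [3, 4]
  Insert 4 (step 5): P = [1, 2, 4] / [3, 8];  Q = [1, 2, 5] / [3, 4]
  Insert 7 (step 6): P = [1, 2, 4, 7] / [3, 8];  Q = [1, 2, 5, 6] / [3, 4]
  Insert 5 (step 7): P = [1, 2, 4, 5] / [3, 7] / [8];  Q = [1, 2, 5, 6] / [3, 4] / [7]
  Insert 6 (step 8): P = [1, 2, 4, 5, 6] / [3, 7] / [8];  Q = [1, 2, 5, 6, 8] / [3, 4] / [7]
Final shape: (5, 2, 1).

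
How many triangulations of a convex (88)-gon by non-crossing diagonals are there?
C_86 = 4180080073556524734514695828170907458428751314320

These polygon triangulations are counted by the Catalan number C_n = (1/(n + 1)) · C(2n, n). For n = 86: C_86 = (1/87) · C(172, 86) = 363666966399417651902778537050868948883301364345840/87 = 4180080073556524734514695828170907458428751314320.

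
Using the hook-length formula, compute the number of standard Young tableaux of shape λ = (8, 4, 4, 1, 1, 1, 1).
# SYT of shape (8, 4, 4, 1, 1, 1, 1) = 57736250

Hook-length formula: f^λ = n! / Π hook(c), product over all cells c of the Young diagram. For λ = (8, 4, 4, 1, 1, 1, 1), n = 20 boxes. Hook lengths by row (left-to-right, top-to-bottom): [14, 9, 8, 7, 4, 3, 2, 1]; [9, 4, 3, 2]; [8, 3, 2, 1]; [4]; [3]; [2]; [1]. Product of hooks = 42138206208. So f^λ = 20! / 42138206208 = 2432902008176640000 / 42138206208 = 57736250.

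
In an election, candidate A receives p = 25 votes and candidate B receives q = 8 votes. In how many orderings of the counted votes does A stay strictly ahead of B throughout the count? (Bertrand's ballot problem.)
Strict-lead orderings = 7152444

Total orderings of the 33 votes with 25 for A: C(33, 25) = 13884156. By the Bertrand ballot formula (Cycle Lemma / reflection principle), the number of orderings in which A is strictly ahead of B throughout is (p − q)/(p + q) · C(p + q, p) = (25 − 8)/(25 + 8) · 13884156 = 7152444.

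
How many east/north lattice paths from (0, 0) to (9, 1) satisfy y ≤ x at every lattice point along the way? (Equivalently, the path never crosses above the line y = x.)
Number of paths = 9

By the reflection principle (André's argument), the number of monotone paths to (9, 1) with n ≤ m that never go above y = x is C(10, 9) − C(10, 10) = 10 − 1 = 9.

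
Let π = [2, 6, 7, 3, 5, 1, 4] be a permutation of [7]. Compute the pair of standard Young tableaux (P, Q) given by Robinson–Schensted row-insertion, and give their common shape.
P = [1, 3, 4] / [2, 5] / [6, 7];  Q = [1, 2, 3] / [4, 5] / [6, 7];  common shape = (3, 2, 2)

Row-insert the values π_1, π_2, … into P one at a time, bumping the leftmost entry strictly greater than the inserted value down to the next row. The recording tableau Q records, in position (i, j), the step at which that cell was added to P.
  Insert 2 (step 1): P = [2];  Q = [1]
  Insert 6 (step 2): P = [2, 6];  Q = [1, 2]
  Insert 7 (step 3): P = [2, 6, 7];  Q = [1, 2, 3]
  Insert 3 (step 4): P = [2, 3, 7] / [6];  Q = [1, 2, 3] / [4]
  Insert 5 (step 5): P = [2, 3, 5] / [6, 7];  Q = [1, 2, 3] / [4, 5]
  Insert 1 (step 6): P = [1, 3, 5] / [2, 7] / [6];  Q = [1, 2, 3] / [4, 5] / [6]
  Insert 4 (step 7): P = [1, 3, 4] / [2, 5] / [6, 7];  Q = [1, 2, 3] / [4, 5] / [6, 7]
Final shape: (3, 2, 2).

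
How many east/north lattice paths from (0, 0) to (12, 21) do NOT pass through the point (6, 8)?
Number of paths = 273339924

Total paths from (0, 0) to (12, 21): C(33, 12) = 354817320. Paths through (6, 8): (paths (0, 0) → (6, 8)) × (paths (6, 8) → (12, 21)) = C(14, 6) · C(19, 6) = 3003 · 27132 = 81477396. Avoidance count = 354817320 − 81477396 = 273339924.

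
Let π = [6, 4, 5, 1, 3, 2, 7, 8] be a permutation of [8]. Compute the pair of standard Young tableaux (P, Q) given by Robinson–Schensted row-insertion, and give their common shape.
P = [1, 2, 7, 8] / [3, 5] / [4] / [6];  Q = [1, 3, 7, 8] / [2, 5] / [4] / [6];  common shape = (4, 2, 1, 1)

Row-insert the values π_1, π_2, … into P one at a time, bumping the leftmost entry strictly greater than the inserted value down to the next row. The recording tableau Q records, in position (i, j), the step at which that cell was added to P.
  Insert 6 (step 1): P = [6];  Q = [1]
  Insert 4 (step 2): P = [4] / [6];  Q = [1] / [2]
  Insert 5 (step 3): P = [4, 5] / [6];  Q = [1, 3] / [2]
  Insert 1 (step 4): P = [1, 5] / [4] / [6];  Q = [1, 3] / [2] / [4]
  Insert 3 (step 5): P = [1, 3] / [4, 5] / [6];  Q = [1, 3] / [2, 5] / [4]
  Insert 2 (step 6): P = [1, 2] / [3, 5] / [4] / [6];  Q = [1, 3] / [2, 5] / [4] / [6]
  Insert 7 (step 7): P = [1, 2, 7] / [3, 5] / [4] / [6];  Q = [1, 3, 7] / [2, 5] / [4] / [6]
  Insert 8 (step 8): P = [1, 2, 7, 8] / [3, 5] / [4] / [6];  Q = [1, 3, 7, 8] / [2, 5] / [4] / [6]
Final shape: (4, 2, 1, 1).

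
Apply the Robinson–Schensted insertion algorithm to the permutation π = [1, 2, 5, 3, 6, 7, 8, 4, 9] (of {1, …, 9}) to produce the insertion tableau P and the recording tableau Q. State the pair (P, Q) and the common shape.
P = [1, 2, 3, 4, 7, 8, 9] / [5, 6];  Q = [1, 2, 3, 5, 6, 7, 9] / [4, 8];  common shape = (7, 2)

Row-insert the values π_1, π_2, … into P one at a time, bumping the leftmost entry strictly greater than the inserted value down to the next row. The recording tableau Q records, in position (i, j), the step at which that cell was added to P.
  Insert 1 (step 1): P = [1];  Q = [1]
  Insert 2 (step 2): P = [1, 2];  Q = [1, 2]
  Insert 5 (step 3): P = [1, 2, 5];  Q = [1, 2, 3]
  Insert 3 (step 4): P = [1, 2, 3] / [5];  Q = [1, 2, 3] / [4]
  Insert 6 (step 5): P = [1, 2, 3, 6] / [5];  Q = [1, 2, 3, 5] / [4]
  Insert 7 (step 6): P = [1, 2, 3, 6, 7] / [5];  Q = [1, 2, 3, 5, 6] / [4]
  Insert 8 (step 7): P = [1, 2, 3, 6, 7, 8] / [5];  Q = [1, 2, 3, 5, 6, 7] / [4]
  Insert 4 (step 8): P = [1, 2, 3, 4, 7, 8] / [5, 6];  Q = [1, 2, 3, 5, 6, 7] / [4, 8]
  Insert 9 (step 9): P = [1, 2, 3, 4, 7, 8, 9] / [5, 6];  Q = [1, 2, 3, 5, 6, 7, 9] / [4, 8]
Final shape: (7, 2).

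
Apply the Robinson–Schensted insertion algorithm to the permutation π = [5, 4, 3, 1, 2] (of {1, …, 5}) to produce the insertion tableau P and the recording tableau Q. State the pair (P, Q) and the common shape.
P = [1, 2] / [3] / [4] / [5];  Q = [1, 5] / [2] / [3] / [4];  common shape = (2, 1, 1, 1)

Row-insert the values π_1, π_2, … into P one at a time, bumping the leftmost entry strictly greater than the inserted value down to the next row. The recording tableau Q records, in position (i, j), the step at which that cell was added to P.
  Insert 5 (step 1): P = [5];  Q = [1]
  Insert 4 (step 2): P = [4] / [5];  Q = [1] / [2]
  Insert 3 (step 3): P = [3] / [4] / [5];  Q = [1] / [2] / [3]
  Insert 1 (step 4): P = [1] / [3] / [4] / [5];  Q = [1] / [2] / [3] / [4]
  Insert 2 (step 5): P = [1, 2] / [3] / [4] / [5];  Q = [1, 5] / [2] / [3] / [4]
Final shape: (2, 1, 1, 1).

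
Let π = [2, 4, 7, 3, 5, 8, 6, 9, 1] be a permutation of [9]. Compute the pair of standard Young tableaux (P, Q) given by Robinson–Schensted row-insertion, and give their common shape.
P = [1, 3, 5, 6, 9] / [2, 7, 8] / [4];  Q = [1, 2, 3, 6, 8] / [4, 5, 7] / [9];  common shape = (5, 3, 1)

Row-insert the values π_1, π_2, … into P one at a time, bumping the leftmost entry strictly greater than the inserted value down to the next row. The recording tableau Q records, in position (i, j), the step at which that cell was added to P.
  Insert 2 (step 1): P = [2];  Q = [1]
  Insert 4 (step 2): P = [2, 4];  Q = [1, 2]
  Insert 7 (step 3): P = [2, 4, 7];  Q = [1, 2, 3]
  Insert 3 (step 4): P = [2, 3, 7] / [4];  Q = [1, 2, 3] / [4]
  Insert 5 (step 5): P = [2, 3, 5] / [4, 7];  Q = [1, 2, 3] / [4, 5]
  Insert 8 (step 6): P = [2, 3, 5, 8] / [4, 7];  Q = [1, 2, 3, 6] / [4, 5]
  Insert 6 (step 7): P = [2, 3, 5, 6] / [4, 7, 8];  Q = [1, 2, 3, 6] / [4, 5, 7]
  Insert 9 (step 8): P = [2, 3, 5, 6, 9] / [4, 7, 8];  Q = [1, 2, 3, 6, 8] / [4, 5, 7]
  Insert 1 (step 9): P = [1, 3, 5, 6, 9] / [2, 7, 8] / [4];  Q = [1, 2, 3, 6, 8] / [4, 5, 7] / [9]
Final shape: (5, 3, 1).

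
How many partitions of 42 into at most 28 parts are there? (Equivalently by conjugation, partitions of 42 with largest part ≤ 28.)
p(42, parts ≤ 28) = 52801

Use the recurrence p(n, m) = p(n, m−1) + p(n−m, m): either the largest part is < m (count p(n, m−1)) or the largest part is exactly m (remove one copy of m, count p(n−m, m)). With p(0, ·) = 1 this gives p(42, parts ≤ 28) = 52801. (By conjugating Young diagrams, this also counts partitions of 42 into at most 28 parts.)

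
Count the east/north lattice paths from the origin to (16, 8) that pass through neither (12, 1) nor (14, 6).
Number of paths = 500259

Inclusion–exclusion. Total paths: C(24, 16) = 735471. Through P₁: C(13, 12)·C(11, 4) = 4290. Through P₂: C(20, 14)·C(4, 2) = 232560. Since P₁ is strictly southwest of P₂, a monotone path through both must visit P₁ then P₂; paths through both = C(13, 12)·C(7, 2)·C(4, 2) = 1638. Avoid both = 735471 − 4290 − 232560 + 1638 = 500259.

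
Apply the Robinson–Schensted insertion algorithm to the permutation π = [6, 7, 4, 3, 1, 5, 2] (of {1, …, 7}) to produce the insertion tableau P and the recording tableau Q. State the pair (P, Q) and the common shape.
P = [1, 2] / [3, 5] / [4, 7] / [6];  Q = [1, 2] / [3, 6] / [4, 7] / [5];  common shape = (2, 2, 2, 1)

Row-insert the values π_1, π_2, … into P one at a time, bumping the leftmost entry strictly greater than the inserted value down to the next row. The recording tableau Q records, in position (i, j), the step at which that cell was added to P.
  Insert 6 (step 1): P = [6];  Q = [1]
  Insert 7 (step 2): P = [6, 7];  Q = [1, 2]
  Insert 4 (step 3): P = [4, 7] / [6];  Q = [1, 2] / [3]
  Insert 3 (step 4): P = [3, 7] / [4] / [6];  Q = [1, 2] / [3] / [4]
  Insert 1 (step 5): P = [1, 7] / [3] / [4] / [6];  Q = [1, 2] / [3] / [4] / [5]
  Insert 5 (step 6): P = [1, 5] / [3, 7] / [4] / [6];  Q = [1, 2] / [3, 6] / [4] / [5]
  Insert 2 (step 7): P = [1, 2] / [3, 5] / [4, 7] / [6];  Q = [1, 2] / [3, 6] / [4, 7] / [5]
Final shape: (2, 2, 2, 1).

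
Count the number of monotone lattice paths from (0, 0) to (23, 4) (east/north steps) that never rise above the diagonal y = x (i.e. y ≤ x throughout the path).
Number of paths = 14625

By the reflection principle (André's argument), the number of monotone paths to (23, 4) with n ≤ m that never go above y = x is C(27, 23) − C(27, 24) = 17550 − 2925 = 14625.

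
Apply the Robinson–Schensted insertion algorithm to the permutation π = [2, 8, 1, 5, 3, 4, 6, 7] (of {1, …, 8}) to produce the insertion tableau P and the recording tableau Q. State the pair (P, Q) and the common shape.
P = [1, 3, 4, 6, 7] / [2, 5] / [8];  Q = [1, 2, 6, 7, 8] / [3, 4] / [5];  common shape = (5, 2, 1)

Row-insert the values π_1, π_2, … into P one at a time, bumping the leftmost entry strictly greater than the inserted value down to the next row. The recording tableau Q records, in position (i, j), the step at which that cell was added to P.
  Insert 2 (step 1): P = [2];  Q = [1]
  Insert 8 (step 2): P = [2, 8];  Q = [1, 2]
  Insert 1 (step 3): P = [1, 8] / [2];  Q = [1, 2] / [3]
  Insert 5 (step 4): P = [1, 5] / [2, 8];  Q = [1, 2] / [3, 4]
  Insert 3 (step 5): P = [1, 3] / [2, 5] / [8];  Q = [1, 2] / [3, 4] / [5]
  Insert 4 (step 6): P = [1, 3, 4] / [2, 5] / [8];  Q = [1, 2, 6] / [3, 4] / [5]
  Insert 6 (step 7): P = [1, 3, 4, 6] / [2, 5] / [8];  Q = [1, 2, 6, 7] / [3, 4] / [5]
  Insert 7 (step 8): P = [1, 3, 4, 6, 7] / [2, 5] / [8];  Q = [1, 2, 6, 7, 8] / [3, 4] / [5]
Final shape: (5, 2, 1).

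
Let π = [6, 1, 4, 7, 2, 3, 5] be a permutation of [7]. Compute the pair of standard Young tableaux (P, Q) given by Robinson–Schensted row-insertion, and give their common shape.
P = [1, 2, 3, 5] / [4, 7] / [6];  Q = [1, 3, 4, 7] / [2, 6] / [5];  common shape = (4, 2, 1)

Row-insert the values π_1, π_2, … into P one at a time, bumping the leftmost entry strictly greater than the inserted value down to the next row. The recording tableau Q records, in position (i, j), the step at which that cell was added to P.
  Insert 6 (step 1): P = [6];  Q = [1]
  Insert 1 (step 2): P = [1] / [6];  Q = [1] / [2]
  Insert 4 (step 3): P = [1, 4] / [6];  Q = [1, 3] / [2]
  Insert 7 (step 4): P = [1, 4, 7] / [6];  Q = [1, 3, 4] / [2]
  Insert 2 (step 5): P = [1, 2, 7] / [4] / [6];  Q = [1, 3, 4] / [2] / [5]
  Insert 3 (step 6): P = [1, 2, 3] / [4, 7] / [6];  Q = [1, 3, 4] / [2, 6] / [5]
  Insert 5 (step 7): P = [1, 2, 3, 5] / [4, 7] / [6];  Q = [1, 3, 4, 7] / [2, 6] / [5]
Final shape: (4, 2, 1).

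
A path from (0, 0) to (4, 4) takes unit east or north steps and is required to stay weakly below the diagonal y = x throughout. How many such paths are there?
Number of paths = 14

By the reflection principle (André's argument), the number of monotone paths to (4, 4) with n ≤ m that never go above y = x is C(8, 4) − C(8, 5) = 70 − 56 = 14.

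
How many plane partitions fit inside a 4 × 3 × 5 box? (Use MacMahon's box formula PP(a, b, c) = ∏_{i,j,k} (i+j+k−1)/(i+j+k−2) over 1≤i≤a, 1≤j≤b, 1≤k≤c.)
PP(4, 3, 5) = 116424

Evaluate the triple product over i = 1..4, j = 1..3, k = 1..5. The factors are (2/1) · (3/2) · (4/3) · (5/4) · (6/5) · (3/2) · (4/3) · (5/4) · … (60 factors total). The numerators and denominators telescope so the product is an integer; carrying out the multiplication exactly gives PP(4, 3, 5) = 116424.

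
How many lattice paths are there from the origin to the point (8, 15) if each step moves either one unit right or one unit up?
Number of paths = 490314

A monotone lattice path from (0, 0) to (8, 15) consists of 8 east steps and 15 north steps in some order, so it is determined by which 8 of the 23 steps are east. The count is C(23, 8) = 490314.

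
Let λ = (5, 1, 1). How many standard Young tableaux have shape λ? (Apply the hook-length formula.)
# SYT of shape (5, 1, 1) = 15

Hook-length formula: f^λ = n! / Π hook(c), product over all cells c of the Young diagram. For λ = (5, 1, 1), n = 7 boxes. Hook lengths by row (left-to-right, top-to-bottom): [7, 4, 3, 2, 1]; [2]; [1]. Product of hooks = 336. So f^λ = 7! / 336 = 5040 / 336 = 15.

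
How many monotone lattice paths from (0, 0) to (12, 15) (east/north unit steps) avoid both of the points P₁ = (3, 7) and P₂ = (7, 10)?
Number of paths = 10624164

Inclusion–exclusion. Total paths: C(27, 12) = 17383860. Through P₁: C(10, 3)·C(17, 9) = 2917200. Through P₂: C(17, 7)·C(10, 5) = 4900896. Since P₁ is strictly southwest of P₂, a monotone path through both must visit P₁ then P₂; paths through both = C(10, 3)·C(7, 4)·C(10, 5) = 1058400. Avoid both = 17383860 − 2917200 − 4900896 + 1058400 = 10624164.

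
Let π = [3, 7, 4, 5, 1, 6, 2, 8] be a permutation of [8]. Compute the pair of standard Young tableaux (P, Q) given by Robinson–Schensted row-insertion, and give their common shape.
P = [1, 2, 5, 6, 8] / [3, 4] / [7];  Q = [1, 2, 4, 6, 8] / [3, 7] / [5];  common shape = (5, 2, 1)

Row-insert the values π_1, π_2, … into P one at a time, bumping the leftmost entry strictly greater than the inserted value down to the next row. The recording tableau Q records, in position (i, j), the step at which that cell was added to P.
  Insert 3 (step 1): P = [3];  Q = [1]
  Insert 7 (step 2): P = [3, 7];  Q = [1, 2]
  Insert 4 (step 3): P = [3, 4] / [7];  Q = [1, 2] / [3]
  Insert 5 (step 4): P = [3, 4, 5] / [7];  Q = [1, 2, 4] / [3]
  Insert 1 (step 5): P = [1, 4, 5] / [3] / [7];  Q = [1, 2, 4] / [3] / [5]
  Insert 6 (step 6): P = [1, 4, 5, 6] / [3] / [7];  Q = [1, 2, 4, 6] / [3] / [5]
  Insert 2 (step 7): P = [1, 2, 5, 6] / [3, 4] / [7];  Q = [1, 2, 4, 6] / [3, 7] / [5]
  Insert 8 (step 8): P = [1, 2, 5, 6, 8] / [3, 4] / [7];  Q = [1, 2, 4, 6, 8] / [3, 7] / [5]
Final shape: (5, 2, 1).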